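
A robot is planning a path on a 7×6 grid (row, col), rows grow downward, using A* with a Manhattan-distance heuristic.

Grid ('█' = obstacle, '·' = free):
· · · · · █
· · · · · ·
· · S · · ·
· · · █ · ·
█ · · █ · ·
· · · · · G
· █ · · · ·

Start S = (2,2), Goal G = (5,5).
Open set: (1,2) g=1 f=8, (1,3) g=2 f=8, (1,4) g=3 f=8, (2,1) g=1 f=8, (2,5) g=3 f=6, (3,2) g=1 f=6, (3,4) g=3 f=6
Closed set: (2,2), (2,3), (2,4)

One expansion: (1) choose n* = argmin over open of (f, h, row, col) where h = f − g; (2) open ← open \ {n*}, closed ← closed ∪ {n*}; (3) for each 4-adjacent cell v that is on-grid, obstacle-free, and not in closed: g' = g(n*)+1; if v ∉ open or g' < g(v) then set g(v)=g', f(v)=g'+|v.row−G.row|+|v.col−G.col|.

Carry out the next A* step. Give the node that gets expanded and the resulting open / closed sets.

step 1: expand (2,5) (f=6, h=3) → closed; open now [(1,2) g=1 f=8, (1,3) g=2 f=8, (1,4) g=3 f=8, (1,5) g=4 f=8, (2,1) g=1 f=8, (3,2) g=1 f=6, (3,4) g=3 f=6, (3,5) g=4 f=6]

expanded=(2,5); open=[(1,2) g=1 f=8, (1,3) g=2 f=8, (1,4) g=3 f=8, (1,5) g=4 f=8, (2,1) g=1 f=8, (3,2) g=1 f=6, (3,4) g=3 f=6, (3,5) g=4 f=6]; closed=[(2,2), (2,3), (2,4), (2,5)]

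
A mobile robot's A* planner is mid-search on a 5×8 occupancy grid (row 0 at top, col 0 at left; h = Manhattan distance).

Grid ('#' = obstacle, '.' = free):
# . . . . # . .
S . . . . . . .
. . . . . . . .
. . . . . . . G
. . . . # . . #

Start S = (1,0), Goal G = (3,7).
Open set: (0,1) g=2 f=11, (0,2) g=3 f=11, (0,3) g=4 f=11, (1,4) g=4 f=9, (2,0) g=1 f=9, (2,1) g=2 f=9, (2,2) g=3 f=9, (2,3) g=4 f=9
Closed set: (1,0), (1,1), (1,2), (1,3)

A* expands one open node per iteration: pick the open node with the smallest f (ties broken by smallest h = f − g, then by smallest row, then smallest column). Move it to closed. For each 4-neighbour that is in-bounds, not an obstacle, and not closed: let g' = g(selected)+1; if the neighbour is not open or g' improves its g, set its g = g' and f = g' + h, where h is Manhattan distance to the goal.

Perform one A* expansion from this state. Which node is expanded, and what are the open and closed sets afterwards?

expanded=(1,4); open=[(0,1) g=2 f=11, (0,2) g=3 f=11, (0,3) g=4 f=11, (0,4) g=5 f=11, (1,5) g=5 f=9, (2,0) g=1 f=9, (2,1) g=2 f=9, (2,2) g=3 f=9, (2,3) g=4 f=9, (2,4) g=5 f=9]; closed=[(1,0), (1,1), (1,2), (1,3), (1,4)]

step 1: expand (1,4) (f=9, h=5) → closed; open now [(0,1) g=2 f=11, (0,2) g=3 f=11, (0,3) g=4 f=11, (0,4) g=5 f=11, (1,5) g=5 f=9, (2,0) g=1 f=9, (2,1) g=2 f=9, (2,2) g=3 f=9, (2,3) g=4 f=9, (2,4) g=5 f=9]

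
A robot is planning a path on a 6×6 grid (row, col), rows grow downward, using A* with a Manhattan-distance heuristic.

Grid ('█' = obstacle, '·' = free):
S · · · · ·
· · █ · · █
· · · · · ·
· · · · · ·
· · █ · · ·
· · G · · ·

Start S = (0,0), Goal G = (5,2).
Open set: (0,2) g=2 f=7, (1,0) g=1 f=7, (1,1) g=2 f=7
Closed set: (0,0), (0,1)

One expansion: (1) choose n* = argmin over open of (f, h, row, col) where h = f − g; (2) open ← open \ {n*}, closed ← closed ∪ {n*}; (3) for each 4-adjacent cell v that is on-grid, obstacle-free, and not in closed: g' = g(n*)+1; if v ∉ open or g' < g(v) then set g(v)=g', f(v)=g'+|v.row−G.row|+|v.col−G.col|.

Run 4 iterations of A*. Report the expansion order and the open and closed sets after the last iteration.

step 1: expand (0,2) (f=7, h=5) → closed; open now [(0,3) g=3 f=9, (1,0) g=1 f=7, (1,1) g=2 f=7]
step 2: expand (1,1) (f=7, h=5) → closed; open now [(0,3) g=3 f=9, (1,0) g=1 f=7, (2,1) g=3 f=7]
step 3: expand (2,1) (f=7, h=4) → closed; open now [(0,3) g=3 f=9, (1,0) g=1 f=7, (2,0) g=4 f=9, (2,2) g=4 f=7, (3,1) g=4 f=7]
step 4: expand (2,2) (f=7, h=3) → closed; open now [(0,3) g=3 f=9, (1,0) g=1 f=7, (2,0) g=4 f=9, (2,3) g=5 f=9, (3,1) g=4 f=7, (3,2) g=5 f=7]

order=[(0,2) → (1,1) → (2,1) → (2,2)]; open=[(0,3) g=3 f=9, (1,0) g=1 f=7, (2,0) g=4 f=9, (2,3) g=5 f=9, (3,1) g=4 f=7, (3,2) g=5 f=7]; closed=[(0,0), (0,1), (0,2), (1,1), (2,1), (2,2)]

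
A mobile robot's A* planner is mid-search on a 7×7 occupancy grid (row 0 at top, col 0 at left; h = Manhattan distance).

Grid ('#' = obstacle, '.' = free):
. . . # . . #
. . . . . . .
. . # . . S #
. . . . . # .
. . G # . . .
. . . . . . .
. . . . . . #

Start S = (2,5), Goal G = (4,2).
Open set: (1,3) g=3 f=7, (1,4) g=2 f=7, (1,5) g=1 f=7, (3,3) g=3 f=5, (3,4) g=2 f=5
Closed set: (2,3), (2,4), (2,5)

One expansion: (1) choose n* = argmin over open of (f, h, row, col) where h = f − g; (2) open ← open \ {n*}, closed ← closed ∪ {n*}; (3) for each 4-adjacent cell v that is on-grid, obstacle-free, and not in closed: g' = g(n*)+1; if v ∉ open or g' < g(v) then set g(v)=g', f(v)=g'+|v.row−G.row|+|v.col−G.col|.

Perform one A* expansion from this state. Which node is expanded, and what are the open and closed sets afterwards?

expanded=(3,3); open=[(1,3) g=3 f=7, (1,4) g=2 f=7, (1,5) g=1 f=7, (3,2) g=4 f=5, (3,4) g=2 f=5]; closed=[(2,3), (2,4), (2,5), (3,3)]

step 1: expand (3,3) (f=5, h=2) → closed; open now [(1,3) g=3 f=7, (1,4) g=2 f=7, (1,5) g=1 f=7, (3,2) g=4 f=5, (3,4) g=2 f=5]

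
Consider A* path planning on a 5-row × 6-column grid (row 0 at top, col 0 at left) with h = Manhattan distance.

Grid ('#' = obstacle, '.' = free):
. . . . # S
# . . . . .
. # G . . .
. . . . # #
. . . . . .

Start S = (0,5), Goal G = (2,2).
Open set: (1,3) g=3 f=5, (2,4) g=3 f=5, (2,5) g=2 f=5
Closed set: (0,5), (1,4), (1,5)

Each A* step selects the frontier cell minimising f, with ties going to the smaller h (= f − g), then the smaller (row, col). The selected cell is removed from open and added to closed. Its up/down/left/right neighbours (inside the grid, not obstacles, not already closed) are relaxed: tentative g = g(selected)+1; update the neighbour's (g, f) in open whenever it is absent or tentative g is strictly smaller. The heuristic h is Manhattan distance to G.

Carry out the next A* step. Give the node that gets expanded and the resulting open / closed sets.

step 1: expand (1,3) (f=5, h=2) → closed; open now [(0,3) g=4 f=7, (1,2) g=4 f=5, (2,3) g=4 f=5, (2,4) g=3 f=5, (2,5) g=2 f=5]

expanded=(1,3); open=[(0,3) g=4 f=7, (1,2) g=4 f=5, (2,3) g=4 f=5, (2,4) g=3 f=5, (2,5) g=2 f=5]; closed=[(0,5), (1,3), (1,4), (1,5)]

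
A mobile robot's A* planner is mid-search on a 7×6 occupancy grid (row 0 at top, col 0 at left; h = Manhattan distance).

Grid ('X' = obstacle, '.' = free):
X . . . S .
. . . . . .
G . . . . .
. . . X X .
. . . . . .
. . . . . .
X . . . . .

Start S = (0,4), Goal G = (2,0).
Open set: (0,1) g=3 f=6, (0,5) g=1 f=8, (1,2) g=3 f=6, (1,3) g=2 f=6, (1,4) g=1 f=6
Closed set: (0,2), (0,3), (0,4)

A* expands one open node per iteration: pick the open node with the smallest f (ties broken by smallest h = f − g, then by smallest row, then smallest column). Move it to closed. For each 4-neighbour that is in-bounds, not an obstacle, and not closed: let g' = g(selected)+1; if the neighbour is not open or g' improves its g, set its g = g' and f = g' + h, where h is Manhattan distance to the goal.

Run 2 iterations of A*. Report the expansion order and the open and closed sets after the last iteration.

order=[(0,1) → (1,1)]; open=[(0,5) g=1 f=8, (1,0) g=5 f=6, (1,2) g=3 f=6, (1,3) g=2 f=6, (1,4) g=1 f=6, (2,1) g=5 f=6]; closed=[(0,1), (0,2), (0,3), (0,4), (1,1)]

step 1: expand (0,1) (f=6, h=3) → closed; open now [(0,5) g=1 f=8, (1,1) g=4 f=6, (1,2) g=3 f=6, (1,3) g=2 f=6, (1,4) g=1 f=6]
step 2: expand (1,1) (f=6, h=2) → closed; open now [(0,5) g=1 f=8, (1,0) g=5 f=6, (1,2) g=3 f=6, (1,3) g=2 f=6, (1,4) g=1 f=6, (2,1) g=5 f=6]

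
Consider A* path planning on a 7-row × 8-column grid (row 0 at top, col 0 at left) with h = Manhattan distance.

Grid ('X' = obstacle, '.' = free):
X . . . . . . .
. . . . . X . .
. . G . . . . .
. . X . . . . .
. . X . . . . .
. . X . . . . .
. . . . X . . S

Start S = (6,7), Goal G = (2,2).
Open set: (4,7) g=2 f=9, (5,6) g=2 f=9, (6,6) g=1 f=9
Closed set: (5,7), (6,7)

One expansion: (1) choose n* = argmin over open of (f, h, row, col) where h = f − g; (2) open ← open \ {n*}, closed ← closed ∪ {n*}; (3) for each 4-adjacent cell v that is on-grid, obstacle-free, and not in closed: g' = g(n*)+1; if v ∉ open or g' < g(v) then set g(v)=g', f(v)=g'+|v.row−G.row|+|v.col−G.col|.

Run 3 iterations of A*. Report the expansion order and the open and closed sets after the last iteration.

step 1: expand (4,7) (f=9, h=7) → closed; open now [(3,7) g=3 f=9, (4,6) g=3 f=9, (5,6) g=2 f=9, (6,6) g=1 f=9]
step 2: expand (3,7) (f=9, h=6) → closed; open now [(2,7) g=4 f=9, (3,6) g=4 f=9, (4,6) g=3 f=9, (5,6) g=2 f=9, (6,6) g=1 f=9]
step 3: expand (2,7) (f=9, h=5) → closed; open now [(1,7) g=5 f=11, (2,6) g=5 f=9, (3,6) g=4 f=9, (4,6) g=3 f=9, (5,6) g=2 f=9, (6,6) g=1 f=9]

order=[(4,7) → (3,7) → (2,7)]; open=[(1,7) g=5 f=11, (2,6) g=5 f=9, (3,6) g=4 f=9, (4,6) g=3 f=9, (5,6) g=2 f=9, (6,6) g=1 f=9]; closed=[(2,7), (3,7), (4,7), (5,7), (6,7)]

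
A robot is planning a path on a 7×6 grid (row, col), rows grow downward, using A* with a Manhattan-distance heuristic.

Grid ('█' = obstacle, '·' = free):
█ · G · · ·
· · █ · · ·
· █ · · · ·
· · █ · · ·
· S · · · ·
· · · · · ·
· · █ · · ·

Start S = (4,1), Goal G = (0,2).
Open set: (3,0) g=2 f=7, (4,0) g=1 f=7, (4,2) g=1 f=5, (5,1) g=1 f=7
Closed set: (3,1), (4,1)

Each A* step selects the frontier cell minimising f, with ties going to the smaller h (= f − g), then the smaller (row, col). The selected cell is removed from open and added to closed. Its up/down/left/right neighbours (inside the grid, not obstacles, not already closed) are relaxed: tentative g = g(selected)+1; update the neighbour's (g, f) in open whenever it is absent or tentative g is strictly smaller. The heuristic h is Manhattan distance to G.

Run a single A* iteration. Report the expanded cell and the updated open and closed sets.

expanded=(4,2); open=[(3,0) g=2 f=7, (4,0) g=1 f=7, (4,3) g=2 f=7, (5,1) g=1 f=7, (5,2) g=2 f=7]; closed=[(3,1), (4,1), (4,2)]

step 1: expand (4,2) (f=5, h=4) → closed; open now [(3,0) g=2 f=7, (4,0) g=1 f=7, (4,3) g=2 f=7, (5,1) g=1 f=7, (5,2) g=2 f=7]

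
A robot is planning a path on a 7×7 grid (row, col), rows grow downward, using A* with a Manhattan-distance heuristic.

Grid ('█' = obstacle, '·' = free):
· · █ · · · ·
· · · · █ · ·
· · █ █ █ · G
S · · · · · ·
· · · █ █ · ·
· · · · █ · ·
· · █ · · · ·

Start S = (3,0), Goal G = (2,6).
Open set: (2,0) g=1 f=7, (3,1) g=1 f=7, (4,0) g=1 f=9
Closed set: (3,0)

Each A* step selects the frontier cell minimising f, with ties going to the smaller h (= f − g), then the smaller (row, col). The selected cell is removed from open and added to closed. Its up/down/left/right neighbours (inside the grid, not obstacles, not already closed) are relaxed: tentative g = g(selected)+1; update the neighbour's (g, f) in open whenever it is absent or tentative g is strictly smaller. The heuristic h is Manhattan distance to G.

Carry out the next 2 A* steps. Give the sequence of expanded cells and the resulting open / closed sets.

step 1: expand (2,0) (f=7, h=6) → closed; open now [(1,0) g=2 f=9, (2,1) g=2 f=7, (3,1) g=1 f=7, (4,0) g=1 f=9]
step 2: expand (2,1) (f=7, h=5) → closed; open now [(1,0) g=2 f=9, (1,1) g=3 f=9, (3,1) g=1 f=7, (4,0) g=1 f=9]

order=[(2,0) → (2,1)]; open=[(1,0) g=2 f=9, (1,1) g=3 f=9, (3,1) g=1 f=7, (4,0) g=1 f=9]; closed=[(2,0), (2,1), (3,0)]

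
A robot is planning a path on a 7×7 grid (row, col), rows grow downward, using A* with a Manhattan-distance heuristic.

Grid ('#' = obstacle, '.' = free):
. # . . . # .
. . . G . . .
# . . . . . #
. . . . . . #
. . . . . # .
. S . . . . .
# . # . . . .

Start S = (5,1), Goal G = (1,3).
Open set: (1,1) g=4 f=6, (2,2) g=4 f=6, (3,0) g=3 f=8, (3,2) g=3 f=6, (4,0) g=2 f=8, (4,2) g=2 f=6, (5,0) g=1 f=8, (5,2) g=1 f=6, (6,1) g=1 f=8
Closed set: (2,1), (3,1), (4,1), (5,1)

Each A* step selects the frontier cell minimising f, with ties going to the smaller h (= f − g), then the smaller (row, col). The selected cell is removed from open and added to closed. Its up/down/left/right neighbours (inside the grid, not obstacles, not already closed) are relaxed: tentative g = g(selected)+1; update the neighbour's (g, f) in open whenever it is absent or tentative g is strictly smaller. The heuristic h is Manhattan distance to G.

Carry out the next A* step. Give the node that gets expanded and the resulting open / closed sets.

step 1: expand (1,1) (f=6, h=2) → closed; open now [(1,0) g=5 f=8, (1,2) g=5 f=6, (2,2) g=4 f=6, (3,0) g=3 f=8, (3,2) g=3 f=6, (4,0) g=2 f=8, (4,2) g=2 f=6, (5,0) g=1 f=8, (5,2) g=1 f=6, (6,1) g=1 f=8]

expanded=(1,1); open=[(1,0) g=5 f=8, (1,2) g=5 f=6, (2,2) g=4 f=6, (3,0) g=3 f=8, (3,2) g=3 f=6, (4,0) g=2 f=8, (4,2) g=2 f=6, (5,0) g=1 f=8, (5,2) g=1 f=6, (6,1) g=1 f=8]; closed=[(1,1), (2,1), (3,1), (4,1), (5,1)]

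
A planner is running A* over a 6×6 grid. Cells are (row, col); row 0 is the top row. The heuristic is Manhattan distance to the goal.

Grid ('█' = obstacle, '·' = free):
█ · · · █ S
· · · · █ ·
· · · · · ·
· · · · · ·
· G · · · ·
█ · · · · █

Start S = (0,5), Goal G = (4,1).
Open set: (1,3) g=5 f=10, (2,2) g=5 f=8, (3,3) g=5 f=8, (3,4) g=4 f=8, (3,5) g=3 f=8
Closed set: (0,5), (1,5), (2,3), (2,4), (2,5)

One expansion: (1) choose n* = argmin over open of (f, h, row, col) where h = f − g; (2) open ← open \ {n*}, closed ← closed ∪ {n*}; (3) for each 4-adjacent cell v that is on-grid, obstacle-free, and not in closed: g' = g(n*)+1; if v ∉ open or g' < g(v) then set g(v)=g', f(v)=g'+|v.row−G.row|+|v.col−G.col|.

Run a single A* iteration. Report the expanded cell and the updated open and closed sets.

step 1: expand (2,2) (f=8, h=3) → closed; open now [(1,2) g=6 f=10, (1,3) g=5 f=10, (2,1) g=6 f=8, (3,2) g=6 f=8, (3,3) g=5 f=8, (3,4) g=4 f=8, (3,5) g=3 f=8]

expanded=(2,2); open=[(1,2) g=6 f=10, (1,3) g=5 f=10, (2,1) g=6 f=8, (3,2) g=6 f=8, (3,3) g=5 f=8, (3,4) g=4 f=8, (3,5) g=3 f=8]; closed=[(0,5), (1,5), (2,2), (2,3), (2,4), (2,5)]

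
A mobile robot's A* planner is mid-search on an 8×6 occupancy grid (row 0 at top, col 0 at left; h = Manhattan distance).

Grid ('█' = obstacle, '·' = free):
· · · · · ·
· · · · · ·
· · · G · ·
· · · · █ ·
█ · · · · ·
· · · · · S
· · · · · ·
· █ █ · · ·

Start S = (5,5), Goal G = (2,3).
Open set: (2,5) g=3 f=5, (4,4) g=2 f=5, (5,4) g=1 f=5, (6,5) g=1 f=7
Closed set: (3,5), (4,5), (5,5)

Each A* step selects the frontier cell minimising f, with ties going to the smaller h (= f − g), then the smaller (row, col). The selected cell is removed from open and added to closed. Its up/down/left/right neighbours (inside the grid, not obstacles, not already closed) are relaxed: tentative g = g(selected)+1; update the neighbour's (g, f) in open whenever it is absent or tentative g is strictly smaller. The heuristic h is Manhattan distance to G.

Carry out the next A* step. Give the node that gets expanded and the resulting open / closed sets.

expanded=(2,5); open=[(1,5) g=4 f=7, (2,4) g=4 f=5, (4,4) g=2 f=5, (5,4) g=1 f=5, (6,5) g=1 f=7]; closed=[(2,5), (3,5), (4,5), (5,5)]

step 1: expand (2,5) (f=5, h=2) → closed; open now [(1,5) g=4 f=7, (2,4) g=4 f=5, (4,4) g=2 f=5, (5,4) g=1 f=5, (6,5) g=1 f=7]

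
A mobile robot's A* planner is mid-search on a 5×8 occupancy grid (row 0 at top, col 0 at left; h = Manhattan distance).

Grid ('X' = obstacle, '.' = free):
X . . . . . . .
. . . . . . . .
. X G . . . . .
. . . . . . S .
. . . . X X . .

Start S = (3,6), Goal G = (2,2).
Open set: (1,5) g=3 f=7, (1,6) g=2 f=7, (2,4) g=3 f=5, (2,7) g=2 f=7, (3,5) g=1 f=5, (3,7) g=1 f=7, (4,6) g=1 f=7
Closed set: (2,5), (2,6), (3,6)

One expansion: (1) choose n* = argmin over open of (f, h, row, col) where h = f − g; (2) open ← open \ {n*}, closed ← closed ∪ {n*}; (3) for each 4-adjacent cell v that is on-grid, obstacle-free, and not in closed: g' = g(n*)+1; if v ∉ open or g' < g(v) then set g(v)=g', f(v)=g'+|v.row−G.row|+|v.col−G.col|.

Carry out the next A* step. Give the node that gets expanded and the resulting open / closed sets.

step 1: expand (2,4) (f=5, h=2) → closed; open now [(1,4) g=4 f=7, (1,5) g=3 f=7, (1,6) g=2 f=7, (2,3) g=4 f=5, (2,7) g=2 f=7, (3,4) g=4 f=7, (3,5) g=1 f=5, (3,7) g=1 f=7, (4,6) g=1 f=7]

expanded=(2,4); open=[(1,4) g=4 f=7, (1,5) g=3 f=7, (1,6) g=2 f=7, (2,3) g=4 f=5, (2,7) g=2 f=7, (3,4) g=4 f=7, (3,5) g=1 f=5, (3,7) g=1 f=7, (4,6) g=1 f=7]; closed=[(2,4), (2,5), (2,6), (3,6)]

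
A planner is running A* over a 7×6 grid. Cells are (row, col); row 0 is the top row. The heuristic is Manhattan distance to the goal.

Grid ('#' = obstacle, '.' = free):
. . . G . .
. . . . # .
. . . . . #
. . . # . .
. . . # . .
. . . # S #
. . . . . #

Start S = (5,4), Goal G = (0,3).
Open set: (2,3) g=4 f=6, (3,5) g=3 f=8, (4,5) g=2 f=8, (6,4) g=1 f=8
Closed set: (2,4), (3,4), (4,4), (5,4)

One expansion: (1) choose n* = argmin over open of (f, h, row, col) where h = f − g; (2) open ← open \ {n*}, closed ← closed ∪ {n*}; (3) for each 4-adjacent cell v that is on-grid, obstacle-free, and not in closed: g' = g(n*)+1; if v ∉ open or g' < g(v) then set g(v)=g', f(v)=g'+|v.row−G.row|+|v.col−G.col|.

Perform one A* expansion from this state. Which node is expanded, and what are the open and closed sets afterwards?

step 1: expand (2,3) (f=6, h=2) → closed; open now [(1,3) g=5 f=6, (2,2) g=5 f=8, (3,5) g=3 f=8, (4,5) g=2 f=8, (6,4) g=1 f=8]

expanded=(2,3); open=[(1,3) g=5 f=6, (2,2) g=5 f=8, (3,5) g=3 f=8, (4,5) g=2 f=8, (6,4) g=1 f=8]; closed=[(2,3), (2,4), (3,4), (4,4), (5,4)]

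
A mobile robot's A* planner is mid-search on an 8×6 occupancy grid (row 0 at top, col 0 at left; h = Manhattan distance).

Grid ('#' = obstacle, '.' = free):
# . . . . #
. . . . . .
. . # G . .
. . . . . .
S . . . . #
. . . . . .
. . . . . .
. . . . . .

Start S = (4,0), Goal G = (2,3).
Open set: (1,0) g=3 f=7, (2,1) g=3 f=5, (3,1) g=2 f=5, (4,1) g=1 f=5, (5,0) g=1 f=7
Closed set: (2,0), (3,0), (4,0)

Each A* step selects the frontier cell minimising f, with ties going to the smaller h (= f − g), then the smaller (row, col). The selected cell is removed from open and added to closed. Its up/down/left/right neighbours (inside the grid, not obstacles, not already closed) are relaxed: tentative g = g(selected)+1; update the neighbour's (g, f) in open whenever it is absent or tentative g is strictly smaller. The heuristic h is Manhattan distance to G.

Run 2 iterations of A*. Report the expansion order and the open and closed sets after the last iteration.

step 1: expand (2,1) (f=5, h=2) → closed; open now [(1,0) g=3 f=7, (1,1) g=4 f=7, (3,1) g=2 f=5, (4,1) g=1 f=5, (5,0) g=1 f=7]
step 2: expand (3,1) (f=5, h=3) → closed; open now [(1,0) g=3 f=7, (1,1) g=4 f=7, (3,2) g=3 f=5, (4,1) g=1 f=5, (5,0) g=1 f=7]

order=[(2,1) → (3,1)]; open=[(1,0) g=3 f=7, (1,1) g=4 f=7, (3,2) g=3 f=5, (4,1) g=1 f=5, (5,0) g=1 f=7]; closed=[(2,0), (2,1), (3,0), (3,1), (4,0)]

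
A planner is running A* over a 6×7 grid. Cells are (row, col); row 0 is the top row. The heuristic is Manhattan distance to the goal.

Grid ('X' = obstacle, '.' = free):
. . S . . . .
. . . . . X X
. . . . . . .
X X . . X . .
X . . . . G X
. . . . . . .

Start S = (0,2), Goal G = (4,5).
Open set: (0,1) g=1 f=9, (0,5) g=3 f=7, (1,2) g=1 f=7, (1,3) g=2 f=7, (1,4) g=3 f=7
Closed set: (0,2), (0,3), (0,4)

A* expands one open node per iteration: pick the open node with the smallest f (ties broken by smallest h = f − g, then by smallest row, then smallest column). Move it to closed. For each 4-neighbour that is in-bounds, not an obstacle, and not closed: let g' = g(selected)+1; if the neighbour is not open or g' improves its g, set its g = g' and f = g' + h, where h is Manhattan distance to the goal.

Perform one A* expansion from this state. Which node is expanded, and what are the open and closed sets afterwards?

step 1: expand (0,5) (f=7, h=4) → closed; open now [(0,1) g=1 f=9, (0,6) g=4 f=9, (1,2) g=1 f=7, (1,3) g=2 f=7, (1,4) g=3 f=7]

expanded=(0,5); open=[(0,1) g=1 f=9, (0,6) g=4 f=9, (1,2) g=1 f=7, (1,3) g=2 f=7, (1,4) g=3 f=7]; closed=[(0,2), (0,3), (0,4), (0,5)]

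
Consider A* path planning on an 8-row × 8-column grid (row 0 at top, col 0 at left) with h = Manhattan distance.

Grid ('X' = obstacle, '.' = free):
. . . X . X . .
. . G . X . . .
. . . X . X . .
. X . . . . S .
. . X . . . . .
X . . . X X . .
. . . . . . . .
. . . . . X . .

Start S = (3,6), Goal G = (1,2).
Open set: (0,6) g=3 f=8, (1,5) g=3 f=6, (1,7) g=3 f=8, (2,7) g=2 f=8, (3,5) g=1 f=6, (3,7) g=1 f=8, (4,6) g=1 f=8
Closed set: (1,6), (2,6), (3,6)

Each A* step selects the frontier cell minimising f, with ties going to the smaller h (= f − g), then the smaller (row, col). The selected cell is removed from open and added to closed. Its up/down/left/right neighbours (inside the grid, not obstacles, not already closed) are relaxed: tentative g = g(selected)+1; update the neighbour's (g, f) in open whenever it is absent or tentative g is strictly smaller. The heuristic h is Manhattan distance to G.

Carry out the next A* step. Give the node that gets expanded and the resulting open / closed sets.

expanded=(1,5); open=[(0,6) g=3 f=8, (1,7) g=3 f=8, (2,7) g=2 f=8, (3,5) g=1 f=6, (3,7) g=1 f=8, (4,6) g=1 f=8]; closed=[(1,5), (1,6), (2,6), (3,6)]

step 1: expand (1,5) (f=6, h=3) → closed; open now [(0,6) g=3 f=8, (1,7) g=3 f=8, (2,7) g=2 f=8, (3,5) g=1 f=6, (3,7) g=1 f=8, (4,6) g=1 f=8]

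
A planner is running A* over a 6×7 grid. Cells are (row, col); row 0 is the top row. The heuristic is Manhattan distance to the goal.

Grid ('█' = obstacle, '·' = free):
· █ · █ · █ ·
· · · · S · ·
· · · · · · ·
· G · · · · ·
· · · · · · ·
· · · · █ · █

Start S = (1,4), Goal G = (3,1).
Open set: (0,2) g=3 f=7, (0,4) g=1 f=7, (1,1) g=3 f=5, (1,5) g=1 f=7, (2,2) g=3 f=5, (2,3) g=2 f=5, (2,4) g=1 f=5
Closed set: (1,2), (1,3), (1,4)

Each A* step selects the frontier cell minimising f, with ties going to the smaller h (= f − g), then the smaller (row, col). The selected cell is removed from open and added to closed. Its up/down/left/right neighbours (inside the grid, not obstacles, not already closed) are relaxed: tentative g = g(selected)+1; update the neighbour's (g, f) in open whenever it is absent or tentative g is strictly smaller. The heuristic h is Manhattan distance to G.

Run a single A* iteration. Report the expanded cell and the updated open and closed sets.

step 1: expand (1,1) (f=5, h=2) → closed; open now [(0,2) g=3 f=7, (0,4) g=1 f=7, (1,0) g=4 f=7, (1,5) g=1 f=7, (2,1) g=4 f=5, (2,2) g=3 f=5, (2,3) g=2 f=5, (2,4) g=1 f=5]

expanded=(1,1); open=[(0,2) g=3 f=7, (0,4) g=1 f=7, (1,0) g=4 f=7, (1,5) g=1 f=7, (2,1) g=4 f=5, (2,2) g=3 f=5, (2,3) g=2 f=5, (2,4) g=1 f=5]; closed=[(1,1), (1,2), (1,3), (1,4)]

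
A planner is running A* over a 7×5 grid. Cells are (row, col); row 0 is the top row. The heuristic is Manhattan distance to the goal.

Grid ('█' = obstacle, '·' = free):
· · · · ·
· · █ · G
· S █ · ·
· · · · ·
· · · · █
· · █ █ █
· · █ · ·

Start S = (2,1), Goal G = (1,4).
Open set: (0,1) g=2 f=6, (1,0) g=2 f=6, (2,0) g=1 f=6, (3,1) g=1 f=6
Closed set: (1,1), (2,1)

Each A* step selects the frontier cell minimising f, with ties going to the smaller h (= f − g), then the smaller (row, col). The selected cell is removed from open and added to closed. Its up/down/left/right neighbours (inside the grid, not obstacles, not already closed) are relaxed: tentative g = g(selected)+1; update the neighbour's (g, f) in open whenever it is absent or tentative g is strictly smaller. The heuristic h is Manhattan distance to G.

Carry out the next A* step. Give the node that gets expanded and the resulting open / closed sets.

expanded=(0,1); open=[(0,0) g=3 f=8, (0,2) g=3 f=6, (1,0) g=2 f=6, (2,0) g=1 f=6, (3,1) g=1 f=6]; closed=[(0,1), (1,1), (2,1)]

step 1: expand (0,1) (f=6, h=4) → closed; open now [(0,0) g=3 f=8, (0,2) g=3 f=6, (1,0) g=2 f=6, (2,0) g=1 f=6, (3,1) g=1 f=6]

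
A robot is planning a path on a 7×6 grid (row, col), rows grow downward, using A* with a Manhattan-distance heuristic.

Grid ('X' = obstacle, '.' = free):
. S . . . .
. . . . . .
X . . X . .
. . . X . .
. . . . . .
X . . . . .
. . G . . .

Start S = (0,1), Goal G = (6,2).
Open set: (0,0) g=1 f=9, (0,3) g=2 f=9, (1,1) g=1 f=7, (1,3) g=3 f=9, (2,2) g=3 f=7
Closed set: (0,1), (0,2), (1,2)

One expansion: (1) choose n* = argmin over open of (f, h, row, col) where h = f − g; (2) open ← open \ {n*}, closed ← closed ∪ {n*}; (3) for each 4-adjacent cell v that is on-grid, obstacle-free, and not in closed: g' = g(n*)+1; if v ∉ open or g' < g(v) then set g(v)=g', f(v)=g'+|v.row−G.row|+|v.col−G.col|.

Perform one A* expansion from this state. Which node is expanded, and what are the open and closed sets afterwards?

step 1: expand (2,2) (f=7, h=4) → closed; open now [(0,0) g=1 f=9, (0,3) g=2 f=9, (1,1) g=1 f=7, (1,3) g=3 f=9, (2,1) g=4 f=9, (3,2) g=4 f=7]

expanded=(2,2); open=[(0,0) g=1 f=9, (0,3) g=2 f=9, (1,1) g=1 f=7, (1,3) g=3 f=9, (2,1) g=4 f=9, (3,2) g=4 f=7]; closed=[(0,1), (0,2), (1,2), (2,2)]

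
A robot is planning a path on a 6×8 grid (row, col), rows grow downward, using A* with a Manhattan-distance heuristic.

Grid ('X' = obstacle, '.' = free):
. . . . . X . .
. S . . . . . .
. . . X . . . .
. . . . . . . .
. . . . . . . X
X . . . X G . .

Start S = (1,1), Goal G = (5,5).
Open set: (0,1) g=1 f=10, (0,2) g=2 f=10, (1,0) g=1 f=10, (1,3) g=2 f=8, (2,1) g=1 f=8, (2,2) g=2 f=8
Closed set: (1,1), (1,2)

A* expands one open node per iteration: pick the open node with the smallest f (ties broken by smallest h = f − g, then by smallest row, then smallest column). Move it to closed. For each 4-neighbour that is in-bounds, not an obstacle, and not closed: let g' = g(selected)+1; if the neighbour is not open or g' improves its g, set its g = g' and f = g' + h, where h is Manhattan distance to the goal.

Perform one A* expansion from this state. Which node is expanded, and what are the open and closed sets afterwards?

expanded=(1,3); open=[(0,1) g=1 f=10, (0,2) g=2 f=10, (0,3) g=3 f=10, (1,0) g=1 f=10, (1,4) g=3 f=8, (2,1) g=1 f=8, (2,2) g=2 f=8]; closed=[(1,1), (1,2), (1,3)]

step 1: expand (1,3) (f=8, h=6) → closed; open now [(0,1) g=1 f=10, (0,2) g=2 f=10, (0,3) g=3 f=10, (1,0) g=1 f=10, (1,4) g=3 f=8, (2,1) g=1 f=8, (2,2) g=2 f=8]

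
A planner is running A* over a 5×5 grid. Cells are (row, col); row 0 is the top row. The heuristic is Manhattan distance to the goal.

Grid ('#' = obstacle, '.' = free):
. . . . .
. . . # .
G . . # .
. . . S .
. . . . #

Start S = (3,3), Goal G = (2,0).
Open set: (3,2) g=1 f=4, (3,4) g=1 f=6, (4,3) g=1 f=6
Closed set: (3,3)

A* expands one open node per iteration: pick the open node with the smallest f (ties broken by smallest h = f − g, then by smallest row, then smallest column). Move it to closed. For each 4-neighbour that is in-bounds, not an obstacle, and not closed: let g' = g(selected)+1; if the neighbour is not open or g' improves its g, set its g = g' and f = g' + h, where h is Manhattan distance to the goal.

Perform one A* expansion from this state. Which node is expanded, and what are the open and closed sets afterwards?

step 1: expand (3,2) (f=4, h=3) → closed; open now [(2,2) g=2 f=4, (3,1) g=2 f=4, (3,4) g=1 f=6, (4,2) g=2 f=6, (4,3) g=1 f=6]

expanded=(3,2); open=[(2,2) g=2 f=4, (3,1) g=2 f=4, (3,4) g=1 f=6, (4,2) g=2 f=6, (4,3) g=1 f=6]; closed=[(3,2), (3,3)]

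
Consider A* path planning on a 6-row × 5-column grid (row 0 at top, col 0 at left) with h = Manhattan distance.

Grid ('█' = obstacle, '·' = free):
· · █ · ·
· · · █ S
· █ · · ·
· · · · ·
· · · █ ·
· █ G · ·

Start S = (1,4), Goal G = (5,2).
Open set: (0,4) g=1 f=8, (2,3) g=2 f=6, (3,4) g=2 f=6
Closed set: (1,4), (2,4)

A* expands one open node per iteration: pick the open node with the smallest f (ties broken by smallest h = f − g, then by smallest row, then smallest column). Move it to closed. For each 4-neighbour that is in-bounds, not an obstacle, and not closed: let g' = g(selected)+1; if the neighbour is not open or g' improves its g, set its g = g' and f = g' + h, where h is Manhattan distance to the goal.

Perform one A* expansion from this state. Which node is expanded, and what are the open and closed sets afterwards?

step 1: expand (2,3) (f=6, h=4) → closed; open now [(0,4) g=1 f=8, (2,2) g=3 f=6, (3,3) g=3 f=6, (3,4) g=2 f=6]

expanded=(2,3); open=[(0,4) g=1 f=8, (2,2) g=3 f=6, (3,3) g=3 f=6, (3,4) g=2 f=6]; closed=[(1,4), (2,3), (2,4)]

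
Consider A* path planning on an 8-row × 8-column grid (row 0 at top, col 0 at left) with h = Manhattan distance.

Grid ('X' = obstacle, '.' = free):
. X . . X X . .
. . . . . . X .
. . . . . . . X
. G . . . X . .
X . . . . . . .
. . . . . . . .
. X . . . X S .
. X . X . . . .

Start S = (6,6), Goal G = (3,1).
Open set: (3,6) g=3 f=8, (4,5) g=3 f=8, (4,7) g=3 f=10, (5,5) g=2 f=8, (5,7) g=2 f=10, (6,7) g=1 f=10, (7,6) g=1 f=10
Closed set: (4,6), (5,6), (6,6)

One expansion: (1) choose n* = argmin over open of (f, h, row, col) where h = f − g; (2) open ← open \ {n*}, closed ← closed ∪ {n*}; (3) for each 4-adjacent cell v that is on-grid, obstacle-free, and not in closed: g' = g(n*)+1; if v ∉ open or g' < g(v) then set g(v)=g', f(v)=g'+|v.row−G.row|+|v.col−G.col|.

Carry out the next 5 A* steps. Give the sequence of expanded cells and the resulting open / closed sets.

step 1: expand (3,6) (f=8, h=5) → closed; open now [(2,6) g=4 f=10, (3,7) g=4 f=10, (4,5) g=3 f=8, (4,7) g=3 f=10, (5,5) g=2 f=8, (5,7) g=2 f=10, (6,7) g=1 f=10, (7,6) g=1 f=10]
step 2: expand (4,5) (f=8, h=5) → closed; open now [(2,6) g=4 f=10, (3,7) g=4 f=10, (4,4) g=4 f=8, (4,7) g=3 f=10, (5,5) g=2 f=8, (5,7) g=2 f=10, (6,7) g=1 f=10, (7,6) g=1 f=10]
step 3: expand (4,4) (f=8, h=4) → closed; open now [(2,6) g=4 f=10, (3,4) g=5 f=8, (3,7) g=4 f=10, (4,3) g=5 f=8, (4,7) g=3 f=10, (5,4) g=5 f=10, (5,5) g=2 f=8, (5,7) g=2 f=10, (6,7) g=1 f=10, (7,6) g=1 f=10]
step 4: expand (3,4) (f=8, h=3) → closed; open now [(2,4) g=6 f=10, (2,6) g=4 f=10, (3,3) g=6 f=8, (3,7) g=4 f=10, (4,3) g=5 f=8, (4,7) g=3 f=10, (5,4) g=5 f=10, (5,5) g=2 f=8, (5,7) g=2 f=10, (6,7) g=1 f=10, (7,6) g=1 f=10]
step 5: expand (3,3) (f=8, h=2) → closed; open now [(2,3) g=7 f=10, (2,4) g=6 f=10, (2,6) g=4 f=10, (3,2) g=7 f=8, (3,7) g=4 f=10, (4,3) g=5 f=8, (4,7) g=3 f=10, (5,4) g=5 f=10, (5,5) g=2 f=8, (5,7) g=2 f=10, (6,7) g=1 f=10, (7,6) g=1 f=10]

order=[(3,6) → (4,5) → (4,4) → (3,4) → (3,3)]; open=[(2,3) g=7 f=10, (2,4) g=6 f=10, (2,6) g=4 f=10, (3,2) g=7 f=8, (3,7) g=4 f=10, (4,3) g=5 f=8, (4,7) g=3 f=10, (5,4) g=5 f=10, (5,5) g=2 f=8, (5,7) g=2 f=10, (6,7) g=1 f=10, (7,6) g=1 f=10]; closed=[(3,3), (3,4), (3,6), (4,4), (4,5), (4,6), (5,6), (6,6)]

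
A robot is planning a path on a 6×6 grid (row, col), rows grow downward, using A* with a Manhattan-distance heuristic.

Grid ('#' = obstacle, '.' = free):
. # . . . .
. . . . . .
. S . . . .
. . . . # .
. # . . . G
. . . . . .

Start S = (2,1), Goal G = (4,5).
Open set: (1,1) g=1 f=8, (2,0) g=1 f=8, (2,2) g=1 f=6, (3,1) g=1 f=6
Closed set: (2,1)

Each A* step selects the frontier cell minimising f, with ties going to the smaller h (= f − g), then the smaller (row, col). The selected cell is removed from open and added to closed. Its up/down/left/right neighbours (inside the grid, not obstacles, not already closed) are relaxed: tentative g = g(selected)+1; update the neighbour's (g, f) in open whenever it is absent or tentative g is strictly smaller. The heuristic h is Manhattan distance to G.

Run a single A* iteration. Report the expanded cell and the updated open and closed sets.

step 1: expand (2,2) (f=6, h=5) → closed; open now [(1,1) g=1 f=8, (1,2) g=2 f=8, (2,0) g=1 f=8, (2,3) g=2 f=6, (3,1) g=1 f=6, (3,2) g=2 f=6]

expanded=(2,2); open=[(1,1) g=1 f=8, (1,2) g=2 f=8, (2,0) g=1 f=8, (2,3) g=2 f=6, (3,1) g=1 f=6, (3,2) g=2 f=6]; closed=[(2,1), (2,2)]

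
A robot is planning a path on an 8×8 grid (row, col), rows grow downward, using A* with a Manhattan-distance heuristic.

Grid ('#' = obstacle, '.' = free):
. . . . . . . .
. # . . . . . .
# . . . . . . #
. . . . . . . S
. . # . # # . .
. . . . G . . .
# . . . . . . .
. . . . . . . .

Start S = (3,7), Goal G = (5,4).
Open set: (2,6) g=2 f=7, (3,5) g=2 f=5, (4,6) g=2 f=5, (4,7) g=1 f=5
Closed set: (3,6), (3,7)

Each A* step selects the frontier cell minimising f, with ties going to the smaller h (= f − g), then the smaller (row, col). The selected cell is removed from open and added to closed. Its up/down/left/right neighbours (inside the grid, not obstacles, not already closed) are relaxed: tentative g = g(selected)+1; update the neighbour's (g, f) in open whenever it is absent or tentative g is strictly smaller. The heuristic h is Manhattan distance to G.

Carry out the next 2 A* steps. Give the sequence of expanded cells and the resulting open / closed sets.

step 1: expand (3,5) (f=5, h=3) → closed; open now [(2,5) g=3 f=7, (2,6) g=2 f=7, (3,4) g=3 f=5, (4,6) g=2 f=5, (4,7) g=1 f=5]
step 2: expand (3,4) (f=5, h=2) → closed; open now [(2,4) g=4 f=7, (2,5) g=3 f=7, (2,6) g=2 f=7, (3,3) g=4 f=7, (4,6) g=2 f=5, (4,7) g=1 f=5]

order=[(3,5) → (3,4)]; open=[(2,4) g=4 f=7, (2,5) g=3 f=7, (2,6) g=2 f=7, (3,3) g=4 f=7, (4,6) g=2 f=5, (4,7) g=1 f=5]; closed=[(3,4), (3,5), (3,6), (3,7)]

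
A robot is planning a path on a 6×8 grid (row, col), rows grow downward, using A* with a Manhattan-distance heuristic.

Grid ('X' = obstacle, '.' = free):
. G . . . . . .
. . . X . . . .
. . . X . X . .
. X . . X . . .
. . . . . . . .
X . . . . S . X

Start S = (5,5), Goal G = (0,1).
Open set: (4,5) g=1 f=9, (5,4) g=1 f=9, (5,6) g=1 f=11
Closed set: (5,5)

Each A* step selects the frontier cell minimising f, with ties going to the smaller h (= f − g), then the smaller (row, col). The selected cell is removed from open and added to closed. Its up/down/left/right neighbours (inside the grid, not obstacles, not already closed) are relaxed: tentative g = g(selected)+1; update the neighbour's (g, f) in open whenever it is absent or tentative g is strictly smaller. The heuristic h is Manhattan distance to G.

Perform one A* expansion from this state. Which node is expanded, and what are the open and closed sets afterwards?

step 1: expand (4,5) (f=9, h=8) → closed; open now [(3,5) g=2 f=9, (4,4) g=2 f=9, (4,6) g=2 f=11, (5,4) g=1 f=9, (5,6) g=1 f=11]

expanded=(4,5); open=[(3,5) g=2 f=9, (4,4) g=2 f=9, (4,6) g=2 f=11, (5,4) g=1 f=9, (5,6) g=1 f=11]; closed=[(4,5), (5,5)]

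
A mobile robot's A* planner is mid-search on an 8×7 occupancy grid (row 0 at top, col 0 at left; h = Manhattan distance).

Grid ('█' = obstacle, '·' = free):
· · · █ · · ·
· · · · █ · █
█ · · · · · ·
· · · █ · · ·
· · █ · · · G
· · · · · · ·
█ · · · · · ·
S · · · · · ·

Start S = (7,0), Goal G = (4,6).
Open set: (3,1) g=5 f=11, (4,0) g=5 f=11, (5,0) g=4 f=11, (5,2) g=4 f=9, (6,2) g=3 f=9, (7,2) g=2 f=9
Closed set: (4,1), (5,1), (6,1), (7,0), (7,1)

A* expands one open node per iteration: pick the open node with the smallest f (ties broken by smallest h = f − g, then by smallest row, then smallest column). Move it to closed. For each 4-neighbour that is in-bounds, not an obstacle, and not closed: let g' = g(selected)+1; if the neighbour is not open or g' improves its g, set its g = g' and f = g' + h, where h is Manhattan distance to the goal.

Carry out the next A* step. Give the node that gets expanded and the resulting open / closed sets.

step 1: expand (5,2) (f=9, h=5) → closed; open now [(3,1) g=5 f=11, (4,0) g=5 f=11, (5,0) g=4 f=11, (5,3) g=5 f=9, (6,2) g=3 f=9, (7,2) g=2 f=9]

expanded=(5,2); open=[(3,1) g=5 f=11, (4,0) g=5 f=11, (5,0) g=4 f=11, (5,3) g=5 f=9, (6,2) g=3 f=9, (7,2) g=2 f=9]; closed=[(4,1), (5,1), (5,2), (6,1), (7,0), (7,1)]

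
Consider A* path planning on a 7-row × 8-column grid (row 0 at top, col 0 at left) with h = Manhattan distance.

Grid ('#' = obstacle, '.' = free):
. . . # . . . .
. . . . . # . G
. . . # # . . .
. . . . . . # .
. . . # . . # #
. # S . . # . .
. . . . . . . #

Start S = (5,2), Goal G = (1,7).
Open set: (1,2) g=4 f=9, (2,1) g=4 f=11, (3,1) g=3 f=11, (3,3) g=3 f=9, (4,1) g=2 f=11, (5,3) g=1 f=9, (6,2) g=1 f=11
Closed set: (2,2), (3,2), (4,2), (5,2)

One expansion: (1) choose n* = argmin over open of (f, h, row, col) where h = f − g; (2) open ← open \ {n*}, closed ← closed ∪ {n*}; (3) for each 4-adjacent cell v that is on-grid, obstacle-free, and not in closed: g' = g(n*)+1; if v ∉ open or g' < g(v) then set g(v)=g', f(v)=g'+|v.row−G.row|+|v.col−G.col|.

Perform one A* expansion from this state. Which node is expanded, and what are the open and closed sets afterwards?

expanded=(1,2); open=[(0,2) g=5 f=11, (1,1) g=5 f=11, (1,3) g=5 f=9, (2,1) g=4 f=11, (3,1) g=3 f=11, (3,3) g=3 f=9, (4,1) g=2 f=11, (5,3) g=1 f=9, (6,2) g=1 f=11]; closed=[(1,2), (2,2), (3,2), (4,2), (5,2)]

step 1: expand (1,2) (f=9, h=5) → closed; open now [(0,2) g=5 f=11, (1,1) g=5 f=11, (1,3) g=5 f=9, (2,1) g=4 f=11, (3,1) g=3 f=11, (3,3) g=3 f=9, (4,1) g=2 f=11, (5,3) g=1 f=9, (6,2) g=1 f=11]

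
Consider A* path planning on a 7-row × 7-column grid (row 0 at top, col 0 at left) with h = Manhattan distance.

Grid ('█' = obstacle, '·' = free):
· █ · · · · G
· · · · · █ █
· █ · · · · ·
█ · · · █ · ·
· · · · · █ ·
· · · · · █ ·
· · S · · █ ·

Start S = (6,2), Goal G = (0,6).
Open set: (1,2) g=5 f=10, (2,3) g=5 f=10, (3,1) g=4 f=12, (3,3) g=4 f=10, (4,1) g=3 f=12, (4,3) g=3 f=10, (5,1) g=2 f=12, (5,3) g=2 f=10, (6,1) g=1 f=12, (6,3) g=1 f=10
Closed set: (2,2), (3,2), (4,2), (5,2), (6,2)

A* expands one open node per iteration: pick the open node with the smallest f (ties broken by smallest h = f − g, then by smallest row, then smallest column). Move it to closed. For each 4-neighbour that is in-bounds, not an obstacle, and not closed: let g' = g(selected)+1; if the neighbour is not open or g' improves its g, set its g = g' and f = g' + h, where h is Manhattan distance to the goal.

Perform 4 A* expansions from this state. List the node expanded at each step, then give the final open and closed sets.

step 1: expand (1,2) (f=10, h=5) → closed; open now [(0,2) g=6 f=10, (1,1) g=6 f=12, (1,3) g=6 f=10, (2,3) g=5 f=10, (3,1) g=4 f=12, (3,3) g=4 f=10, (4,1) g=3 f=12, (4,3) g=3 f=10, (5,1) g=2 f=12, (5,3) g=2 f=10, (6,1) g=1 f=12, (6,3) g=1 f=10]
step 2: expand (0,2) (f=10, h=4) → closed; open now [(0,3) g=7 f=10, (1,1) g=6 f=12, (1,3) g=6 f=10, (2,3) g=5 f=10, (3,1) g=4 f=12, (3,3) g=4 f=10, (4,1) g=3 f=12, (4,3) g=3 f=10, (5,1) g=2 f=12, (5,3) g=2 f=10, (6,1) g=1 f=12, (6,3) g=1 f=10]
step 3: expand (0,3) (f=10, h=3) → closed; open now [(0,4) g=8 f=10, (1,1) g=6 f=12, (1,3) g=6 f=10, (2,3) g=5 f=10, (3,1) g=4 f=12, (3,3) g=4 f=10, (4,1) g=3 f=12, (4,3) g=3 f=10, (5,1) g=2 f=12, (5,3) g=2 f=10, (6,1) g=1 f=12, (6,3) g=1 f=10]
step 4: expand (0,4) (f=10, h=2) → closed; open now [(0,5) g=9 f=10, (1,1) g=6 f=12, (1,3) g=6 f=10, (1,4) g=9 f=12, (2,3) g=5 f=10, (3,1) g=4 f=12, (3,3) g=4 f=10, (4,1) g=3 f=12, (4,3) g=3 f=10, (5,1) g=2 f=12, (5,3) g=2 f=10, (6,1) g=1 f=12, (6,3) g=1 f=10]

order=[(1,2) → (0,2) → (0,3) → (0,4)]; open=[(0,5) g=9 f=10, (1,1) g=6 f=12, (1,3) g=6 f=10, (1,4) g=9 f=12, (2,3) g=5 f=10, (3,1) g=4 f=12, (3,3) g=4 f=10, (4,1) g=3 f=12, (4,3) g=3 f=10, (5,1) g=2 f=12, (5,3) g=2 f=10, (6,1) g=1 f=12, (6,3) g=1 f=10]; closed=[(0,2), (0,3), (0,4), (1,2), (2,2), (3,2), (4,2), (5,2), (6,2)]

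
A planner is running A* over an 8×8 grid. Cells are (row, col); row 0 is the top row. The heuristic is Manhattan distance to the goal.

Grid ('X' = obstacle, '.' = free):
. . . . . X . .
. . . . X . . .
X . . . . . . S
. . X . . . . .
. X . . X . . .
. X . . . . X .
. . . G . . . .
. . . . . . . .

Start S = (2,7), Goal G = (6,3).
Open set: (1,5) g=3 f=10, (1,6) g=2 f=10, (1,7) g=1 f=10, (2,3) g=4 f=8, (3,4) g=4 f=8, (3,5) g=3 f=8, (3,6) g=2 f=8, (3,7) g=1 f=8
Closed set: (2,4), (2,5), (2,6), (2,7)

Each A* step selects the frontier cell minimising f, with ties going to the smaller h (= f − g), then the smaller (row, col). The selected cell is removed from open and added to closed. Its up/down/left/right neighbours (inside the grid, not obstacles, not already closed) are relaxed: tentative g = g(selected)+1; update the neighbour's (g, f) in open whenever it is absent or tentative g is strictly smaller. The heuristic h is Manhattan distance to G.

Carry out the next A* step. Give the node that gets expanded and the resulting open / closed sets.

step 1: expand (2,3) (f=8, h=4) → closed; open now [(1,3) g=5 f=10, (1,5) g=3 f=10, (1,6) g=2 f=10, (1,7) g=1 f=10, (2,2) g=5 f=10, (3,3) g=5 f=8, (3,4) g=4 f=8, (3,5) g=3 f=8, (3,6) g=2 f=8, (3,7) g=1 f=8]

expanded=(2,3); open=[(1,3) g=5 f=10, (1,5) g=3 f=10, (1,6) g=2 f=10, (1,7) g=1 f=10, (2,2) g=5 f=10, (3,3) g=5 f=8, (3,4) g=4 f=8, (3,5) g=3 f=8, (3,6) g=2 f=8, (3,7) g=1 f=8]; closed=[(2,3), (2,4), (2,5), (2,6), (2,7)]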